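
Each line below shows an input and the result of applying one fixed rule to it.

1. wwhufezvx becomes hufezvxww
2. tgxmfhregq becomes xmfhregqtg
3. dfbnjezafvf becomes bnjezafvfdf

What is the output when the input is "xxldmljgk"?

ldmljgkxx

Looking at the pairs, the operation is to move the first 2 characters to the end (rotate left by 2).
On "xxldmljgk" that produces "ldmljgkxx".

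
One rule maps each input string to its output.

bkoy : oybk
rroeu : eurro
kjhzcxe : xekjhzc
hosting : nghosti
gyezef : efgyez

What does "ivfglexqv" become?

The transformation: move the last 2 characters to the front (rotate right by 2).
For "ivfglexqv" the result is "qvivfglex".

qvivfglex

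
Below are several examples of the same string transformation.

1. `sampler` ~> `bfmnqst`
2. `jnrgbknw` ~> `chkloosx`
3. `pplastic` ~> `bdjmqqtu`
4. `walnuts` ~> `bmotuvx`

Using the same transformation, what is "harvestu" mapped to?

bfistuvw

The rule is to shift every letter 1 place forward in the alphabet (wrapping around), then sort the characters into alphabetical order.
So "harvestu" becomes "bfistuvw".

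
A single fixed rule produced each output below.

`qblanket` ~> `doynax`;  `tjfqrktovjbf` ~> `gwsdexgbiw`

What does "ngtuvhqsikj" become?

atghiudfv

Looking at the pairs, the operation is to delete the last 2 characters, then shift every letter 13 places forward in the alphabet (wrapping around) — i.e. ROT13.
Applying that to "ngtuvhqsikj" gives "atghiudfv".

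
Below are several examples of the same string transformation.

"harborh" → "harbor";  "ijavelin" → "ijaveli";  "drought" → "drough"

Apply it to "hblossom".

Rule — delete the last character.
"hblossom" → "hblosso".

hblosso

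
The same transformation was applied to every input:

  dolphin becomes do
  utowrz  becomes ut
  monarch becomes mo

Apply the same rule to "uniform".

un

What's happening: keep only the first 2 characters.
For "uniform" the result is "un".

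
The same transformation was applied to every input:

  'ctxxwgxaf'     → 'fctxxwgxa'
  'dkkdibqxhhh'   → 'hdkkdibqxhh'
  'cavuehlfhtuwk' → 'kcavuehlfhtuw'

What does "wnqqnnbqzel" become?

lwnqqnnbqze

The transformation: move the last character to the front.
"wnqqnnbqzel" → "lwnqqnnbqze".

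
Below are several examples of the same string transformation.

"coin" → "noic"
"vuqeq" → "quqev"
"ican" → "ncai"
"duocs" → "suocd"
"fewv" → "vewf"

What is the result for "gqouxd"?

dqouxg

In each case the input is transformed by: swap the first and last characters.
So "gqouxd" becomes "dqouxg".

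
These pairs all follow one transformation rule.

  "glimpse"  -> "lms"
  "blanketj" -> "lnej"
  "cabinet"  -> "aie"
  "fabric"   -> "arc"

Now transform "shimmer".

Looking at the pairs, the operation is to keep every other character starting from the second (positions 2nd, 4th, 6th, ...).
On "shimmer" that produces "hme".

hme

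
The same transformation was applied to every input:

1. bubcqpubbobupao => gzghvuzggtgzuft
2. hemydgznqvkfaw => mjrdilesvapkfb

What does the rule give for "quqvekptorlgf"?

vzvajpuytwqlk

Looking at the pairs, the operation is to shift every letter 5 places forward in the alphabet (wrapping around).
"quqvekptorlgf" → "vzvajpuytwqlk".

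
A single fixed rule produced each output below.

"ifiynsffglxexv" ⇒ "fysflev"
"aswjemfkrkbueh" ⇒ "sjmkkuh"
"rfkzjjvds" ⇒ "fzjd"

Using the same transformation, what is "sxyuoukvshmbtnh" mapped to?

The pattern: keep every other character starting from the second (positions 2nd, 4th, 6th, ...).
On "sxyuoukvshmbtnh" that produces "xuuvhbn".

xuuvhbn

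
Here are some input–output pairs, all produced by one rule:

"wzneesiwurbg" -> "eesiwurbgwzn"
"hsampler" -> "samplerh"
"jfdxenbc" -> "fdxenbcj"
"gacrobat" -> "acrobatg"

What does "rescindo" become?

escindor

Looking at the pairs, the operation is to swap the front and back halves of the string, then move the last 3 characters to the front (rotate right by 3).
"rescindo" → "indoresc" → "escindor".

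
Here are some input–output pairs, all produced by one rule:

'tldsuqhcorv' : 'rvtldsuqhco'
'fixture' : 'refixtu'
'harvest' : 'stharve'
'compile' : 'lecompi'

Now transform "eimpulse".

The pattern: move the last 2 characters to the front (rotate right by 2).
Applying that to "eimpulse" gives "seeimpul".

seeimpul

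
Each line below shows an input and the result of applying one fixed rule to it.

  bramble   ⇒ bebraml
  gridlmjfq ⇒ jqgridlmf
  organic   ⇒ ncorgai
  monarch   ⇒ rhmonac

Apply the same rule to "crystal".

What's happening: move the last 2 characters to the front (rotate right by 2), then swap the first and last characters.
Applying both steps to "crystal": "alcryst", then "tlcrysa".
(Check on "monarch": → "chmonar" → "rhmonac" ✓)

tlcrysa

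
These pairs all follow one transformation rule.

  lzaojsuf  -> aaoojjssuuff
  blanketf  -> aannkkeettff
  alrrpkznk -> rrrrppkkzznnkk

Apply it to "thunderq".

uunnddeerrqq

The pattern: delete the first 2 characters, then double every character.
Applying that to "thunderq" gives "uunnddeerrqq".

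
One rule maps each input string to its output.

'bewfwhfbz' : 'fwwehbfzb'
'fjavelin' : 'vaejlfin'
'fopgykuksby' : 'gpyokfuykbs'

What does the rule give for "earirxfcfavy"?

The rule is to move the first 3 characters to the end (rotate left by 3), then take characters alternately from the front and the back (1st, last, 2nd, 2nd-last, ...).
Applying both steps to "earirxfcfavy": "irxfcfavyear", then "irraxefycvfa".

irraxefycvfa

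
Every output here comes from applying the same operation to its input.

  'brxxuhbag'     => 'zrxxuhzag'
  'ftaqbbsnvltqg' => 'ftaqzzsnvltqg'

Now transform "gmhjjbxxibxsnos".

What's happening: replace every "b" with "z".
So "gmhjjbxxibxsnos" becomes "gmhjjzxxizxsnos".

gmhjjzxxizxsnos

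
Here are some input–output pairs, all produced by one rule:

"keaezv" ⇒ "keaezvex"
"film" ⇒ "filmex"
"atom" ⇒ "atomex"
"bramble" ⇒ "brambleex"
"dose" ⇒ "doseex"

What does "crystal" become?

crystalex

The transformation: append "ex".
Doing the same to "crystal": "crystalex".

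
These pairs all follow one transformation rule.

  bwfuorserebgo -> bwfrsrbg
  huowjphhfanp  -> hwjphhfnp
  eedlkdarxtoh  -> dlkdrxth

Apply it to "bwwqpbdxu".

bwwqpbdx

The rule is to remove every vowel.
So "bwwqpbdxu" becomes "bwwqpbdx".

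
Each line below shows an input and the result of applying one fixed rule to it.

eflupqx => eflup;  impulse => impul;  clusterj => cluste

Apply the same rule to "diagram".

Each output is the input with this applied: delete the last 2 characters.
On "diagram" that produces "diagr".

diagr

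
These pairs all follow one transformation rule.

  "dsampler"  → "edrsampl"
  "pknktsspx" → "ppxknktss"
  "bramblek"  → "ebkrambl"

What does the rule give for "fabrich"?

cfhabri

In each case the input is transformed by: swap the first and last characters, then move the last 2 characters to the front (rotate right by 2).
For "fabrich" the result is "cfhabri".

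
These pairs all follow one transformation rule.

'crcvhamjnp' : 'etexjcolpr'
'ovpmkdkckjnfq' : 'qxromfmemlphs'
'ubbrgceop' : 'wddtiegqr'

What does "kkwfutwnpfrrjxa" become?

mmyhwvyprhttlzc

Each output is the input with this applied: shift every letter 2 places forward in the alphabet (wrapping around).
On "kkwfutwnpfrrjxa" that produces "mmyhwvyprhttlzc".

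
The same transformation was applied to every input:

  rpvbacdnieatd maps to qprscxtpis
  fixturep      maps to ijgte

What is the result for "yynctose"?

ridht

What's happening: delete the first 3 characters, then shift every letter 11 places backward in the alphabet (wrapping around).
Applying both steps to "yynctose": "ctose", then "ridht".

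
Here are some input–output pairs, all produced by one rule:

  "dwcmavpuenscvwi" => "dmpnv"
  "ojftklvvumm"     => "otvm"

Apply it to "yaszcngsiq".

yzgq

The transformation: keep one character in every 3, starting at position 1 (positions 1st, 4th, 7th, ...).
Applying that to "yaszcngsiq" gives "yzgq".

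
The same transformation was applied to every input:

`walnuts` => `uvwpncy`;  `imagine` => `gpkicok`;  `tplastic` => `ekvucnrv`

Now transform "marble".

Looking at the pairs, the operation is to shift every letter 2 places forward in the alphabet (wrapping around), then reverse the string.
Applying both steps to "marble": "octdng", then "gndtco".

gndtco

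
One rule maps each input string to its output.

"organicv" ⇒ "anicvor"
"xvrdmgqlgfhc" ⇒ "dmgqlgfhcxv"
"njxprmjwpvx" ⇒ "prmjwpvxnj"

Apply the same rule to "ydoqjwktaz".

qjwktazyd

Each output is the input with this applied: move the first 3 characters to the end (rotate left by 3), then delete the last character.
Applying that to "ydoqjwktaz" gives "qjwktazyd".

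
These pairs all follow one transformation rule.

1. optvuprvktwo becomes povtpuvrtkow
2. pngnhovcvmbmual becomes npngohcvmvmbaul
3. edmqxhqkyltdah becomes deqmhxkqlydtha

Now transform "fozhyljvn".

ofhzlyvjn

The transformation: swap each adjacent pair of characters (1↔2, 3↔4, ...).
For "fozhyljvn" the result is "ofhzlyvjn".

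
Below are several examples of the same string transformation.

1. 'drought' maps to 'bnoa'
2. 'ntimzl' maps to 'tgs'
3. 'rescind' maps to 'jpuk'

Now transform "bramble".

tisl

The rule is to delete the first 3 characters, then shift every letter 7 places forward in the alphabet (wrapping around).
So "bramble" becomes "tisl".
(Check on "ntimzl": → "mzl" → "tgs" ✓)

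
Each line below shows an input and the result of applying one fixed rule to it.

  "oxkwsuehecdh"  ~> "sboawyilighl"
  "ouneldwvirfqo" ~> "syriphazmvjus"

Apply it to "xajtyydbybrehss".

What's happening: shift every letter 4 places forward in the alphabet (wrapping around).
For "xajtyydbybrehss" the result is "benxcchfcfvilww".

benxcchfcfvilww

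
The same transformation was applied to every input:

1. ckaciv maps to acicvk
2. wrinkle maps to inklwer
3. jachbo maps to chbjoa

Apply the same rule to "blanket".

ankebtl

What's happening: swap the first and last characters, then move the first 2 characters to the end (rotate left by 2).
"blanket" → "tlankeb" → "ankebtl".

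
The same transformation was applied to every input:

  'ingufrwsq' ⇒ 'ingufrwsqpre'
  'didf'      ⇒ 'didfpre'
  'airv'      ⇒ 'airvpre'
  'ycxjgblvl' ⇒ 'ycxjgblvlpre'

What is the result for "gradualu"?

Each output is the input with this applied: append "pre".
For "gradualu" the result is "gradualupre".

gradualupre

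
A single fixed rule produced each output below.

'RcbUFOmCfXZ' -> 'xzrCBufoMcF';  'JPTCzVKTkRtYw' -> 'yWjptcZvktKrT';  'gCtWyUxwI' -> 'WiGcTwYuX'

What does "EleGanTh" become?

The transformation: move the last 2 characters to the front (rotate right by 2), then flip the case of every letter.
For "EleGanTh", step one produces "ThEleGan"; step two turns that into "tHeLEgAN".

tHeLEgAN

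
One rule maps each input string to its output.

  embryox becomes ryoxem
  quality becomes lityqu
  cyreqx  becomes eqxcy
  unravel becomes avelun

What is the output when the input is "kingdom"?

The transformation: move the first 2 characters to the end (rotate left by 2), then delete the first character.
Starting from "kingdom": after the first operation, "ngdomki"; after the second, "gdomki".

gdomki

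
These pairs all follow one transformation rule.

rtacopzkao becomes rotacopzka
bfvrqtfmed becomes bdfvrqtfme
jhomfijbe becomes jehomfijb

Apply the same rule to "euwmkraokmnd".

eduwmkraokmn

Rule — swap the first and last characters, then move the last character to the front.
"euwmkraokmnd" → "duwmkraokmne" → "eduwmkraokmn".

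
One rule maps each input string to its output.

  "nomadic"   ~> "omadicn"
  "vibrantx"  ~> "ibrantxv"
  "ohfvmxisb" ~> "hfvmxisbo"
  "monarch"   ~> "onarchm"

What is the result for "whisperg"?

The pattern: move the first character to the end.
Doing the same to "whisperg": "hispergw".

hispergw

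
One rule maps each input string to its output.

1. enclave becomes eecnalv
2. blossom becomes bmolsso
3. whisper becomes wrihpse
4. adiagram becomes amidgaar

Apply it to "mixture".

mexiutr

The rule is to move the last character to the front, then swap each adjacent pair of characters (1↔2, 3↔4, ...).
On "mixture" that produces "mexiutr".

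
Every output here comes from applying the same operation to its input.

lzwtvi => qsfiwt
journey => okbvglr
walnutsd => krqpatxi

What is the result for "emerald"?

The pattern: move the first 3 characters to the end (rotate left by 3), then shift every letter 3 places backward in the alphabet (wrapping around).
Working it through for "emerald": intermediate "raldeme", final "oxiabjb".
(Check on "lzwtvi": → "tvilzw" → "qsfiwt" ✓)

oxiabjb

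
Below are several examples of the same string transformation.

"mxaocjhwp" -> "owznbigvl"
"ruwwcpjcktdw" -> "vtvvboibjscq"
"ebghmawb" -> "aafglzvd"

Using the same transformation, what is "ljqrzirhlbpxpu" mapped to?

tipqyhqgkaowok

Each output is the input with this applied: swap the first and last characters, then shift every letter 1 place backward in the alphabet (wrapping around).
On "ljqrzirhlbpxpu": the first step gives "ujqrzirhlbpxpl", and the second then gives "tipqyhqgkaowok".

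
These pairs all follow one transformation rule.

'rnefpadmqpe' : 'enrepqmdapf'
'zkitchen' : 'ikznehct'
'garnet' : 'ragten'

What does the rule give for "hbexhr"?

The rule is to move the first 3 characters to the end (rotate left by 3), then reverse the string.
On "hbexhr": the first step gives "xhrhbe", and the second then gives "ebhrhx".

ebhrhx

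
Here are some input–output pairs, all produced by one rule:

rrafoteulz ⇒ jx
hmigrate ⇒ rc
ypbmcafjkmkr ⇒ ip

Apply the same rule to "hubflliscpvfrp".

pn

Rule — shift every letter 2 places backward in the alphabet (wrapping around), then keep only the last 2 characters.
Applying both steps to "hubflliscpvfrp": "fszdjjgqantdpn", then "pn".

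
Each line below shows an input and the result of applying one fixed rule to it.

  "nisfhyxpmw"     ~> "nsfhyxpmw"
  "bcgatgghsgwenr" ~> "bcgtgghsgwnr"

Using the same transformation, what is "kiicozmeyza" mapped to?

kczmyz

Rule — remove every vowel.
Applying that to "kiicozmeyza" gives "kczmyz".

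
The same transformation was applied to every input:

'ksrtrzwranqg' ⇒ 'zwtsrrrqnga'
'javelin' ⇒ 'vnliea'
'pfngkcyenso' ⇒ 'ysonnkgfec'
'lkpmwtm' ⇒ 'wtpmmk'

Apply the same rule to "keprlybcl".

The transformation: delete the first character, then sort the characters into reverse alphabetical order.
On "keprlybcl": the first step gives "eprlybcl", and the second then gives "yrpllecb".

yrpllecb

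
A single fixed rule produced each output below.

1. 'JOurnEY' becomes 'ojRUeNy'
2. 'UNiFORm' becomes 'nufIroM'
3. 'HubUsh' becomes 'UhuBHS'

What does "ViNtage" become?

IvTnGAE

Each output is the input with this applied: swap each adjacent pair of characters (1↔2, 3↔4, ...), then flip the case of every letter.
Applying that to "ViNtage" gives "IvTnGAE".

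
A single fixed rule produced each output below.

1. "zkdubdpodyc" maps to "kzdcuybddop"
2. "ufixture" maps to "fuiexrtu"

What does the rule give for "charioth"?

The pattern: move the first character to the end, then take characters alternately from the front and the back (1st, last, 2nd, 2nd-last, ...).
Working it through for "charioth": intermediate "hariothc", final "hcahrtio".
(Check on "ufixture": → "fixtureu" → "fuiexrtu" ✓)

hcahrtio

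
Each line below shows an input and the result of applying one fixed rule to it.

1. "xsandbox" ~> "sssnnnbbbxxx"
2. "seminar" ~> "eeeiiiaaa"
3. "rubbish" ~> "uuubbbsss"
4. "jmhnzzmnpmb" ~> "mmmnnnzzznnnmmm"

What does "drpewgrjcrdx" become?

What's happening: keep every other character starting from the second (positions 2nd, 4th, 6th, ...), then repeat every character 3 times.
So "drpewgrjcrdx" becomes "rrreeegggjjjrrrxxx".

rrreeegggjjjrrrxxx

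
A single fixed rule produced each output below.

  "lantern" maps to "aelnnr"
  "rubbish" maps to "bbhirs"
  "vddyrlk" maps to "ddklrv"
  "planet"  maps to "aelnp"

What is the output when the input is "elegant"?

aeegln

Rule — sort the characters into alphabetical order, then delete the last character.
"elegant" → "aeegln".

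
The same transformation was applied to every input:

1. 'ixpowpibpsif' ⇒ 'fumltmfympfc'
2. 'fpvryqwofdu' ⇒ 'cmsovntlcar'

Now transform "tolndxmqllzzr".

The pattern: shift every letter 3 places backward in the alphabet (wrapping around).
For "tolndxmqllzzr" the result is "qlikaujniiwwo".

qlikaujniiwwo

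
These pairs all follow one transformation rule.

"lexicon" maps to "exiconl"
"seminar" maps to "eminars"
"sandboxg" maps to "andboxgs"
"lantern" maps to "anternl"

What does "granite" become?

Each output is the input with this applied: move the first character to the end.
"granite" → "raniteg".

raniteg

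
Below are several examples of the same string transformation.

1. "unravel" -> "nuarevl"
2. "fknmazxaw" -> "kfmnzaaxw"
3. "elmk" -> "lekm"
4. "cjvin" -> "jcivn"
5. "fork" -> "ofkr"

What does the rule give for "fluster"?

The transformation: swap each adjacent pair of characters (1↔2, 3↔4, ...).
On "fluster" that produces "lfsuetr".

lfsuetr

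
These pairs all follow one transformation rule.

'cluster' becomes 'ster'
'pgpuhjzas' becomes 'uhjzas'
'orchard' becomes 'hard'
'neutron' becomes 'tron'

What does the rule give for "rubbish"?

The rule is to delete the first 3 characters.
"rubbish" → "bish".

bish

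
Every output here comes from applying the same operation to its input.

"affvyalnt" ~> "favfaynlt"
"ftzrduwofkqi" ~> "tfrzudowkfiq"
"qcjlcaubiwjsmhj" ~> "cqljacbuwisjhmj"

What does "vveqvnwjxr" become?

Looking at the pairs, the operation is to swap each adjacent pair of characters (1↔2, 3↔4, ...).
So "vveqvnwjxr" becomes "vvqenvjwrx".

vvqenvjwrx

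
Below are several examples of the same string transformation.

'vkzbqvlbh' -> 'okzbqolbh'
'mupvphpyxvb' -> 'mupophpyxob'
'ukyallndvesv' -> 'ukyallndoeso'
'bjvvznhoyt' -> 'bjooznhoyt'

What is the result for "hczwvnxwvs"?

Each output is the input with this applied: replace every "v" with "o".
On "hczwvnxwvs" that produces "hczwonxwos".

hczwonxwos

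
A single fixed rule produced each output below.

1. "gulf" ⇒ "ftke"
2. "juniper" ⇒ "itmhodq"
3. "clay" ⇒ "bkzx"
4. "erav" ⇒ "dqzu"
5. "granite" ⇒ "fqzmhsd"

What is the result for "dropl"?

cqnok

Rule — shift every letter 1 place backward in the alphabet (wrapping around).
"dropl" → "cqnok".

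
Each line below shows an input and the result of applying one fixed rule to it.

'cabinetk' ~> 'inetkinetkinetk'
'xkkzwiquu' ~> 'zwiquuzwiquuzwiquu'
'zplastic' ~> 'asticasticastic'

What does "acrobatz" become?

Rule — delete the first 3 characters, then write the whole string 3 times in a row.
So "acrobatz" becomes "obatzobatzobatz".
(Check on "xkkzwiquu": → "zwiquu" → "zwiquuzwiquuzwiquu" ✓)

obatzobatzobatz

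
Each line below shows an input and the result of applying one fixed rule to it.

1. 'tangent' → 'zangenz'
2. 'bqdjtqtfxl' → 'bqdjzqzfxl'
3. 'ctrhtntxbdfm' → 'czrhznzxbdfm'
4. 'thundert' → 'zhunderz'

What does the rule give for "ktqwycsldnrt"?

kzqwycsldnrz

The transformation: replace every "t" with "z".
For "ktqwycsldnrt" the result is "kzqwycsldnrz".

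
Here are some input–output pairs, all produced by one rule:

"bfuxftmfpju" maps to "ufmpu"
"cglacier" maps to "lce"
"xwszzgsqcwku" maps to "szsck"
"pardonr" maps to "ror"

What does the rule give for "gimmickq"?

mik

The transformation: delete the first character, then keep every other character starting from the second (positions 2nd, 4th, 6th, ...).
Working it through for "gimmickq": intermediate "immickq", final "mik".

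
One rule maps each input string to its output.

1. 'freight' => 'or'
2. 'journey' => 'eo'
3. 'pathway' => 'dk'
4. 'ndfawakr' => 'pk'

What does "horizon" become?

by

The rule is to keep one character in every 3, starting at position 3 (positions 3rd, 6th, 9th, ...), then shift every letter 10 places forward in the alphabet (wrapping around).
Applying both steps to "horizon": "ro", then "by".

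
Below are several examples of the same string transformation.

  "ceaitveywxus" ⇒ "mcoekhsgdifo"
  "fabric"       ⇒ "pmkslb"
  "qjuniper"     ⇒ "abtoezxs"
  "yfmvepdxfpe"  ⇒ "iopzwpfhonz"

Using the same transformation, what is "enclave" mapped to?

The transformation: shift every letter 10 places forward in the alphabet (wrapping around), then take characters alternately from the front and the back (1st, last, 2nd, 2nd-last, ...).
"enclave" → "oxmvkfo" → "ooxfmkv".
(Check on "ceaitveywxus": → "moksdfoighec" → "mcoekhsgdifo" ✓)

ooxfmkv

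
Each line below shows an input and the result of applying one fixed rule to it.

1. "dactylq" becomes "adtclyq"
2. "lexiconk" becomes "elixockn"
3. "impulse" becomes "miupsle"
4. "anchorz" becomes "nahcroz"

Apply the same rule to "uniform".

nufirom

What's happening: swap each adjacent pair of characters (1↔2, 3↔4, ...).
Doing the same to "uniform": "nufirom".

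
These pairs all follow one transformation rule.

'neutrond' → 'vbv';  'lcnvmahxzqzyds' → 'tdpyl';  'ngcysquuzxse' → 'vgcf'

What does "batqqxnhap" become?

What's happening: shift every letter 8 places forward in the alphabet (wrapping around), then keep one character in every 3, starting at position 1 (positions 1st, 4th, 7th, ...).
"batqqxnhap" → "jibyyfvpix" → "jyvx".
(Check on "lcnvmahxzqzyds": → "tkvduipfhyhgla" → "tdpyl" ✓)

jyvx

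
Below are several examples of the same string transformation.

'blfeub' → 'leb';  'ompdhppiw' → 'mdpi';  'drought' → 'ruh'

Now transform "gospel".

Looking at the pairs, the operation is to keep every other character starting from the second (positions 2nd, 4th, 6th, ...).
"gospel" → "opl".

opl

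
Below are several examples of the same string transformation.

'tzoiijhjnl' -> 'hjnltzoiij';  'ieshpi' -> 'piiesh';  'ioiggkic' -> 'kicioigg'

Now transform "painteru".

In each case the input is transformed by: swap the front and back halves of the string, then move the first character to the end.
On "painteru": the first step gives "terupain", and the second then gives "erupaint".

erupaint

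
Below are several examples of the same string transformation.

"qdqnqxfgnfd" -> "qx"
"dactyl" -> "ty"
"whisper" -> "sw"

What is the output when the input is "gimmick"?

mm

The transformation: sort the characters into alphabetical order, then keep only the last 2 characters.
Working it through for "gimmick": intermediate "cgiikmm", final "mm".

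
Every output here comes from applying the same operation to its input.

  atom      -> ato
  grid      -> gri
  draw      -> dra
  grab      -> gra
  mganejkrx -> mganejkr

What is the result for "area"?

are

Each output is the input with this applied: delete the last character.
So "area" becomes "are".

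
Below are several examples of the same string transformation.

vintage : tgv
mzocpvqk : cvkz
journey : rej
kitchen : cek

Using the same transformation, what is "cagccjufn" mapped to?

Each output is the input with this applied: move the first 2 characters to the end (rotate left by 2), then keep every other character starting from the second (positions 2nd, 4th, 6th, ...).
For "cagccjufn", step one produces "gccjufnca"; step two turns that into "cjfc".

cjfc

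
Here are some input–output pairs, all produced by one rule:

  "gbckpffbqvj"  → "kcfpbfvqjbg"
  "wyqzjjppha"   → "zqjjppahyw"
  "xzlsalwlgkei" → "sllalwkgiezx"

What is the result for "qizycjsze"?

The pattern: swap each adjacent pair of characters (1↔2, 3↔4, ...), then move the first 2 characters to the end (rotate left by 2).
Starting from "qizycjsze": after the first operation, "iqyzjczse"; after the second, "yzjczseiq".

yzjczseiq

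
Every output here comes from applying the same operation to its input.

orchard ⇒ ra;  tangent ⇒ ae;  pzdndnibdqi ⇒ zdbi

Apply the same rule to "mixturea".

Looking at the pairs, the operation is to keep one character in every 3, starting at position 2 (positions 2nd, 5th, 8th, ...).
"mixturea" → "iua".

iua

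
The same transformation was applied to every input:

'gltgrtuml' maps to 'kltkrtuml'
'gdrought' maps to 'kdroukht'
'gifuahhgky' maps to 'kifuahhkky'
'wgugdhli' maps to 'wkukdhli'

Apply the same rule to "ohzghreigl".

ohzkhreikl

What's happening: replace every "g" with "k".
On "ohzghreigl" that produces "ohzkhreikl".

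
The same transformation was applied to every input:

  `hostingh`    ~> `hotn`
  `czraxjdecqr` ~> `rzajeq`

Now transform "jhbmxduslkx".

xhmdsk

The pattern: move the last character to the front, then keep every other character starting from the first (positions 1st, 3rd, 5th, ...).
"jhbmxduslkx" → "xjhbmxduslk" → "xhmdsk".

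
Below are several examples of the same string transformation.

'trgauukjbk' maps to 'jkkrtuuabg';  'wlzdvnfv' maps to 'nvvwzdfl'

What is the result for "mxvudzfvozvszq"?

oqsuvvvxzzzdfm

The transformation: sort the characters into alphabetical order, then move the first 3 characters to the end (rotate left by 3).
Starting from "mxvudzfvozvszq": after the first operation, "dfmoqsuvvvxzzz"; after the second, "oqsuvvvxzzzdfm".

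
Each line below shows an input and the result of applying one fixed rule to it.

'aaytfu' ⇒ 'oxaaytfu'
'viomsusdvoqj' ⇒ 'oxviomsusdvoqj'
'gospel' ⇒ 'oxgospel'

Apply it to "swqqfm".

oxswqqfm

Each output is the input with this applied: prepend "ox".
Applying that to "swqqfm" gives "oxswqqfm".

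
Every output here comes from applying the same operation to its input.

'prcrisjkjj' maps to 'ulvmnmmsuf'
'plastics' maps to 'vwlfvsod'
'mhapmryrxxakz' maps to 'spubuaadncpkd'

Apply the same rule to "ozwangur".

dqjxurcz

Rule — shift every letter 3 places forward in the alphabet (wrapping around), then move the first 3 characters to the end (rotate left by 3).
On "ozwangur": the first step gives "rczdqjxu", and the second then gives "dqjxurcz".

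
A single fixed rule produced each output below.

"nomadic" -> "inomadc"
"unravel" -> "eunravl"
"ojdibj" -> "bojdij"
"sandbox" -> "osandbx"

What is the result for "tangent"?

Each output is the input with this applied: move the last character to the front, then swap the first and last characters.
Applying both steps to "tangent": "ttangen", then "ntanget".

ntanget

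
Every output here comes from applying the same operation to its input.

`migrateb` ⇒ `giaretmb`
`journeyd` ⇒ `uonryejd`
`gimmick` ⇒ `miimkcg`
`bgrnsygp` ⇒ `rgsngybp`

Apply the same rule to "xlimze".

ilzmxe

The pattern: move the first character to the end, then swap each adjacent pair of characters (1↔2, 3↔4, ...).
Applying both steps to "xlimze": "limzex", then "ilzmxe".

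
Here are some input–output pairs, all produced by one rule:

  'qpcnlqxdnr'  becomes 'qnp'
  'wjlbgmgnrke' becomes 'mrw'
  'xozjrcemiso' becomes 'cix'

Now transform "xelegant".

The pattern: move the first 3 characters to the end (rotate left by 3), then keep one character in every 3, starting at position 3 (positions 3rd, 6th, 9th, ...).
On "xelegant": the first step gives "egantxel", and the second then gives "ax".
(Check on "xozjrcemiso": → "jrcemisoxoz" → "cix" ✓)

ax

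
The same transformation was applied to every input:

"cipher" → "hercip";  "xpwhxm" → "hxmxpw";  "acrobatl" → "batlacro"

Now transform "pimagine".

ginepima

The transformation: swap the front and back halves of the string.
So "pimagine" becomes "ginepima".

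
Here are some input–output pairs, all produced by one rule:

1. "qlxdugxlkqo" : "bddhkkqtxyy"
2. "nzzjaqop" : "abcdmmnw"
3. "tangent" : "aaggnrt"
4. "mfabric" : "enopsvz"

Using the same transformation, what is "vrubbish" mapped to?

In each case the input is transformed by: shift every letter 13 places forward in the alphabet (wrapping around) — i.e. ROT13, then sort the characters into alphabetical order.
For "vrubbish", step one produces "iehoovfu"; step two turns that into "efhioouv".

efhioouv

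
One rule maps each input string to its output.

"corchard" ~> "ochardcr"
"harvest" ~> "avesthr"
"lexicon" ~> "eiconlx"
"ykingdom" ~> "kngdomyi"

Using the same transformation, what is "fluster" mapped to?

The transformation: move the first 2 characters to the end (rotate left by 2), then swap the first and last characters.
Starting from "fluster": after the first operation, "usterfl"; after the second, "lsterfu".

lsterfu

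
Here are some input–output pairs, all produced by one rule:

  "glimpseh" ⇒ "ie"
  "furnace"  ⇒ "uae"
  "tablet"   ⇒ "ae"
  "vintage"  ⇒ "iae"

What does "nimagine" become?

iaie

The transformation: keep only the vowels.
On "nimagine" that produces "iaie".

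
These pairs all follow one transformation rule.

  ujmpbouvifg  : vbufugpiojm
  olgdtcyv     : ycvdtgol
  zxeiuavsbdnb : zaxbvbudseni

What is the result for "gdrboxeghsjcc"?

xbscrcodjehgg

The pattern: sort the characters into reverse alphabetical order, then take characters alternately from the front and the back (1st, last, 2nd, 2nd-last, ...).
On "gdrboxeghsjcc": the first step gives "xsrojhggedccb", and the second then gives "xbscrcodjehgg".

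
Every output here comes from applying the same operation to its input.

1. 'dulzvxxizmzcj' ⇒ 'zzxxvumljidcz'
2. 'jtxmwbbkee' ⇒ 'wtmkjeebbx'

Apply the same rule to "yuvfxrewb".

xwvurfeby

Each output is the input with this applied: sort the characters into reverse alphabetical order, then move the first character to the end.
For "yuvfxrewb" the result is "xwvurfeby".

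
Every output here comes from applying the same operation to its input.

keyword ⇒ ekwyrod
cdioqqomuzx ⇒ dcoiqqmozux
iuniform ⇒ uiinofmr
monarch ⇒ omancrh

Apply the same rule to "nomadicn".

onamidnc

In each case the input is transformed by: swap each adjacent pair of characters (1↔2, 3↔4, ...).
Doing the same to "nomadicn": "onamidnc".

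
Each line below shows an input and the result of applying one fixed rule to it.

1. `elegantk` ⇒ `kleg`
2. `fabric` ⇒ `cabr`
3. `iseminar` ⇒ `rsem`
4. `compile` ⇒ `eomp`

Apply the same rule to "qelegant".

tele

The pattern: swap the first and last characters, then keep only the first 4 characters.
On "qelegant": the first step gives "teleganq", and the second then gives "tele".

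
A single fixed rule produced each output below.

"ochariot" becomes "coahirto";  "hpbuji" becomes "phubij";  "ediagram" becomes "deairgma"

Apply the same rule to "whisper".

hwsiepr

The pattern: swap each adjacent pair of characters (1↔2, 3↔4, ...).
Applying that to "whisper" gives "hwsiepr".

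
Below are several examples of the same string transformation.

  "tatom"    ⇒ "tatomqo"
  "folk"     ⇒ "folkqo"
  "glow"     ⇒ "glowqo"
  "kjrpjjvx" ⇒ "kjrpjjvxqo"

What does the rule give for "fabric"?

fabricqo

In each case the input is transformed by: append "qo".
Applying that to "fabric" gives "fabricqo".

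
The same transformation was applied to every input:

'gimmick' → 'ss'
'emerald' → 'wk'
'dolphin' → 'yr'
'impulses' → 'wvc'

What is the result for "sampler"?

The rule is to keep one character in every 3, starting at position 2 (positions 2nd, 5th, 8th, ...), then shift every letter 10 places forward in the alphabet (wrapping around).
"sampler" → "al" → "kv".

kv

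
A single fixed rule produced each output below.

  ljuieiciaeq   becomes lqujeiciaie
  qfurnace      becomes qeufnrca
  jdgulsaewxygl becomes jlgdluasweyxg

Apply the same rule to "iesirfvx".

ixserivf

Looking at the pairs, the operation is to move the last character to the front, then swap each adjacent pair of characters (1↔2, 3↔4, ...).
Applying that to "iesirfvx" gives "ixserivf".
(Check on "jdgulsaewxygl": → "ljdgulsaewxyg" → "jlgdluasweyxg" ✓)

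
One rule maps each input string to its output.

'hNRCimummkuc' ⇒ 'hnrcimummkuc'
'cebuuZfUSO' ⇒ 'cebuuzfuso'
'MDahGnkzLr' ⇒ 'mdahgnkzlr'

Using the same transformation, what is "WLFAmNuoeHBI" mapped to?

wlfamnuoehbi

Rule — convert every letter to lowercase.
Doing the same to "WLFAmNuoeHBI": "wlfamnuoehbi".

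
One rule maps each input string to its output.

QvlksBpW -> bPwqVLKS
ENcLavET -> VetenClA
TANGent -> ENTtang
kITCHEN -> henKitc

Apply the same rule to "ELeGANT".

The rule is to flip the case of every letter, then move the last 3 characters to the front (rotate right by 3).
On "ELeGANT" that produces "antelEg".

antelEg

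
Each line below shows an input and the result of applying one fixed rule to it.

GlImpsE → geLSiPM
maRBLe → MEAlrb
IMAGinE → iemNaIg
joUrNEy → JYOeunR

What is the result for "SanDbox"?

sXAONBd

Looking at the pairs, the operation is to take characters alternately from the front and the back (1st, last, 2nd, 2nd-last, ...), then flip the case of every letter.
On "SanDbox": the first step gives "SxaonbD", and the second then gives "sXAONBd".
(Check on "IMAGinE": → "IEMnAiG" → "iemNaIg" ✓)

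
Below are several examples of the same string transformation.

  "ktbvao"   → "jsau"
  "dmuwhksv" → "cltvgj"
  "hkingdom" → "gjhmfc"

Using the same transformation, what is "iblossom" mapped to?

Looking at the pairs, the operation is to shift every letter 1 place backward in the alphabet (wrapping around), then delete the last 2 characters.
On "iblossom" that produces "haknrr".

haknrr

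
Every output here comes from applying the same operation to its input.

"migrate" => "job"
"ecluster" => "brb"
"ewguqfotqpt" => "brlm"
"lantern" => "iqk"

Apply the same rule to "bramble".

yjb

The pattern: keep one character in every 3, starting at position 1 (positions 1st, 4th, 7th, ...), then shift every letter 3 places backward in the alphabet (wrapping around).
"bramble" → "bme" → "yjb".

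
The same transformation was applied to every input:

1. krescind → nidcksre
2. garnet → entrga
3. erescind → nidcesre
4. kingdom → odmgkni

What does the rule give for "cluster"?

etrscul

The rule is to move the last 2 characters to the front (rotate right by 2), then take characters alternately from the front and the back (1st, last, 2nd, 2nd-last, ...).
Applying that to "cluster" gives "etrscul".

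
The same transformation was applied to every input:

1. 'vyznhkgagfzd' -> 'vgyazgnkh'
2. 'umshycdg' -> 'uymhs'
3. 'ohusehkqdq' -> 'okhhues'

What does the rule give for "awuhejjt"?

aewhu

What's happening: delete the last 3 characters, then take characters alternately from the front and the back (1st, last, 2nd, 2nd-last, ...).
Working it through for "awuhejjt": intermediate "awuhe", final "aewhu".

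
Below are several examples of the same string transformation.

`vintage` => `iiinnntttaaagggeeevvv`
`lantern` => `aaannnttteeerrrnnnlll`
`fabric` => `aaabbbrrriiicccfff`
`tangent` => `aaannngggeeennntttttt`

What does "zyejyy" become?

yyyeeejjjyyyyyyzzz

What's happening: move the first character to the end, then repeat every character 3 times.
On "zyejyy": the first step gives "yejyyz", and the second then gives "yyyeeejjjyyyyyyzzz".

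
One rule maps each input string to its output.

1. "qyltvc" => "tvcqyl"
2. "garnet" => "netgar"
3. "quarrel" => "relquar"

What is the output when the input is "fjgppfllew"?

Rule — move the last 3 characters to the front (rotate right by 3).
For "fjgppfllew" the result is "lewfjgppfl".

lewfjgppfl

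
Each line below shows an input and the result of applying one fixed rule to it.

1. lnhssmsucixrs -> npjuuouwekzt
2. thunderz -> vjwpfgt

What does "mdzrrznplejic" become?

ofbttbprnglk

The transformation: shift every letter 2 places forward in the alphabet (wrapping around), then delete the last character.
So "mdzrrznplejic" becomes "ofbttbprnglk".
(Check on "lnhssmsucixrs": → "npjuuouwekztu" → "npjuuouwekzt" ✓)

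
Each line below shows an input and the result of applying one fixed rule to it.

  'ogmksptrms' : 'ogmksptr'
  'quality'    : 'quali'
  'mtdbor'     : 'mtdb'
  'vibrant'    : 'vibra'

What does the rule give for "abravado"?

abrava

In each case the input is transformed by: delete the last 2 characters.
So "abravado" becomes "abrava".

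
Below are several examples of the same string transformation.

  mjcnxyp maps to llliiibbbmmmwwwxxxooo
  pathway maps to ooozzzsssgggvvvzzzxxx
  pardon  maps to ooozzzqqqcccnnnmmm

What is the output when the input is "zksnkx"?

yyyjjjrrrmmmjjjwww

Each output is the input with this applied: repeat every character 3 times, then shift every letter 1 place backward in the alphabet (wrapping around).
For "zksnkx", step one produces "zzzkkksssnnnkkkxxx"; step two turns that into "yyyjjjrrrmmmjjjwww".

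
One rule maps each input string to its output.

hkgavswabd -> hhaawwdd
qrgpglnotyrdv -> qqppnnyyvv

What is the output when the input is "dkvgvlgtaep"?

Looking at the pairs, the operation is to keep one character in every 3, starting at position 1 (positions 1st, 4th, 7th, ...), then double every character.
"dkvgvlgtaep" → "dgge" → "ddggggee".

ddggggee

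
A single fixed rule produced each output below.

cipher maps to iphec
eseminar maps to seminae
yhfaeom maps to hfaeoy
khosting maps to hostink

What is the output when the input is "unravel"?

nraveu

What's happening: delete the last character, then move the first character to the end.
For "unravel", step one produces "unrave"; step two turns that into "nraveu".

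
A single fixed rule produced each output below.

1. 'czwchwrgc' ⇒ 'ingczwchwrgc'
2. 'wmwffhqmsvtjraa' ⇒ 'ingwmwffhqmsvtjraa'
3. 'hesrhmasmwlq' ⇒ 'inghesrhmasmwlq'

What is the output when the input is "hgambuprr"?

inghgambuprr

What's happening: prepend "ing".
"hgambuprr" → "inghgambuprr".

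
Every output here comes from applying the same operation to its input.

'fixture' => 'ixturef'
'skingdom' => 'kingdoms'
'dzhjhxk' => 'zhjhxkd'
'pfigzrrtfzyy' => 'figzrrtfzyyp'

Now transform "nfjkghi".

fjkghin

What's happening: move the first character to the end.
So "nfjkghi" becomes "fjkghin".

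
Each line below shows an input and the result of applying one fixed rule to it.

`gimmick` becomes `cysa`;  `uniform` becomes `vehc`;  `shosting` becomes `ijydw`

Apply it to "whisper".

ifuh

In each case the input is transformed by: shift every letter 10 places backward in the alphabet (wrapping around), then delete the first 3 characters.
"whisper" → "ifuh".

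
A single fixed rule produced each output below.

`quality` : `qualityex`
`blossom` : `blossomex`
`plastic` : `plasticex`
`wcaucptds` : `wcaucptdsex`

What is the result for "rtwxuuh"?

The rule is to append "ex".
Applying that to "rtwxuuh" gives "rtwxuuhex".

rtwxuuhex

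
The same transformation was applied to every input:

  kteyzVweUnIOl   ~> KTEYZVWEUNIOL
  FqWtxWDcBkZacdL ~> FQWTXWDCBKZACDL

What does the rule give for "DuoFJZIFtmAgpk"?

DUOFJZIFTMAGPK

The rule is to convert every letter to uppercase.
Doing the same to "DuoFJZIFtmAgpk": "DUOFJZIFTMAGPK".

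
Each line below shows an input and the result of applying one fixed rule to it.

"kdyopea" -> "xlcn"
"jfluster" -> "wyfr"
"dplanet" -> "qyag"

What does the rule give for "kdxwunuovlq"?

xkhhid

The rule is to keep every other character starting from the first (positions 1st, 3rd, 5th, ...), then shift every letter 13 places forward in the alphabet (wrapping around) — i.e. ROT13.
Applying both steps to "kdxwunuovlq": "kxuuvq", then "xkhhid".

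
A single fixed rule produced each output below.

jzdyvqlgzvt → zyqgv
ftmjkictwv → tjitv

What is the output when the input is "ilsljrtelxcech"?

llrexeh

What's happening: keep every other character starting from the second (positions 2nd, 4th, 6th, ...).
For "ilsljrtelxcech" the result is "llrexeh".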